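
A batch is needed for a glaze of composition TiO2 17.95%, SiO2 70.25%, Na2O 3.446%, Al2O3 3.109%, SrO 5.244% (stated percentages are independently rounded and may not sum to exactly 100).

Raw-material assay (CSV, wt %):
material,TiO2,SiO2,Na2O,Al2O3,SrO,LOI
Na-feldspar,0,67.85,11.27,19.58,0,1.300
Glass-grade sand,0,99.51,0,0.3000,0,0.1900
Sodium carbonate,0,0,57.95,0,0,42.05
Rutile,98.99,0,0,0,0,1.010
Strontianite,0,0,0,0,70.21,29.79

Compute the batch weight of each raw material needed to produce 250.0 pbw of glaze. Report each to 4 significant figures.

Batch per 250.0 pbw glaze:
  Na-feldspar: 37.38 pbw
  Glass-grade sand: 151.0 pbw
  Sodium carbonate: 7.596 pbw
  Rutile: 45.33 pbw
  Strontianite: 18.67 pbw
Total batch = 260.0 pbw; LOI loss = 9.987 pbw; yield = 96.16%

Rounding to four significant digits governs each in-between result as displayed — all internal work maintains exact precision throughout; each reported result takes a single rounding — derived quantities are carried at exact precision (totals, ignition loss, five oxide percentages, the yield, glass mass) starting from the weights on 250.0 pbw of glass, as written in either problem or answer.
Target oxide masses per 250.0 pbw glaze:
  TiO2: 17.95% × 250.0 = 44.88 pbw
  SiO2: 70.25% × 250.0 = 175.6 pbw
  Na2O: 3.446% × 250.0 = 8.615 pbw
  Al2O3: 3.109% × 250.0 = 7.772 pbw
  SrO: 5.244% × 250.0 = 13.11 pbw
Verifying the oxide balance working from each reported weight, on the stated basis (sums match the target masses up to rounding of the answer):
  TiO2: 45.33·0.9899 = 44.87 pbw (target 44.88 pbw)
  SiO2: 37.38·0.6785 + 151.0·0.9951 = 175.6 pbw (target 175.6 pbw)
  Na2O: 37.38·0.1127 + 7.596·0.5795 = 8.615 pbw (target 8.615 pbw)
  Al2O3: 37.38·0.1958 + 151.0·0.003000 = 7.772 pbw (target 7.772 pbw)
  SrO: 18.67·0.7021 = 13.11 pbw (target 13.11 pbw)
The glass-mass cross-check: batch Σ − ignition loss = 250.0 pbw (the targets, summed, come to 250.0 pbw; the stated basis being 250.0 pbw — gaps are rounding artifacts).
Total batch = Σ batch = 260.0 pbw; the LOI term Σ batch·LOI equals 9.987 pbw; yield, glass over the total, = 96.16%.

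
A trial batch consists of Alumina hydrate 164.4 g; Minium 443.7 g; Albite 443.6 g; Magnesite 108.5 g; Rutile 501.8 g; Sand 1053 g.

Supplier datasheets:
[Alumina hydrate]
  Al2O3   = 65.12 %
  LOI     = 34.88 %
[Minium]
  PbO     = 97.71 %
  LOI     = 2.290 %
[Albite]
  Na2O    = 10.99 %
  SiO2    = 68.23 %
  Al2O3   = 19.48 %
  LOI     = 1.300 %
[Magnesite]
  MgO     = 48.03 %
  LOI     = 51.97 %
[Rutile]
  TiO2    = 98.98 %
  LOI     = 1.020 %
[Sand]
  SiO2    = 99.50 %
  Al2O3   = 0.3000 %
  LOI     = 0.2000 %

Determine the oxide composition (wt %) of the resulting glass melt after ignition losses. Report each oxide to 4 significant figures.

Glass mass = 2578 g (batch 2715 − LOI 136.9).
Composition: Na2O 1.891%, TiO2 19.27%, PbO 16.82%, SiO2 52.38%, MgO 2.021%, Al2O3 7.627%

Each numeric step keeps exact precision in every operation — the intermediate values are printed, rounded to four significant figures, within the worked lines — each reported figure is rounded just once — derived quantities, including the totals, glass mass, LOI, the six compositions, the yield, are recomputed from the weighed amounts for 2578 g of glass in full float precision, as they appear in the problem or the answer.
Mass of each oxide from the mix:
  Na2O: 443.6·0.1099 = 48.75 g
  TiO2: 501.8·0.9898 = 496.7 g
  PbO: 443.7·0.9771 = 433.5 g
  SiO2: 443.6·0.6823 + 1053·0.9950 = 1350 g
  MgO: 108.5·0.4803 = 52.11 g
  Al2O3: 164.4·0.6512 + 443.6·0.1948 + 1053·0.003000 = 196.6 g
LOI: 164.4·0.3488 + 443.7·0.02290 + 443.6·0.01300 + 108.5·0.5197 + 501.8·0.01020 + 1053·0.002000 = 136.9 g
Glass mass = batch − LOI = 2715 − 136.9 = 2578 g (equal to the oxide-mass sum)
percent share: oxide ÷ glass, ×100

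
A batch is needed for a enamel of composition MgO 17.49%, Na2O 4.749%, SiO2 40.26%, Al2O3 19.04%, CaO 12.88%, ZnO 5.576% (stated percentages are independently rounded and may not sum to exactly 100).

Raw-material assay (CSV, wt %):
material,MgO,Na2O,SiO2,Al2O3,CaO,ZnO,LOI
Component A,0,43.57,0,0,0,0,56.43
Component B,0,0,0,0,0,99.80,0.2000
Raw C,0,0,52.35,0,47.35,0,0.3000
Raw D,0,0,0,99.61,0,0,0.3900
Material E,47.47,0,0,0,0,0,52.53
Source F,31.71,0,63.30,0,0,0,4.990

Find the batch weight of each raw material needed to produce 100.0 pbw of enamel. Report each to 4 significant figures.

The intermediate values are printed with 4-significant-digit rounding in the printout. All internal work maintains full precision in every operation. Every reported number takes a single rounding; all derived quantities (glass mass, ignition loss, totals, the six compositions, the yield) are recomputed in full precision using the weight values for 100.0 pbw of glass, as given in either problem or answer.
Oxide-by-oxide targets in 100.0 pbw enamel:
  MgO: 17.49% × 100.0 = 17.49 pbw
  Na2O: 4.749% × 100.0 = 4.749 pbw
  SiO2: 40.26% × 100.0 = 40.26 pbw
  Al2O3: 19.04% × 100.0 = 19.04 pbw
  CaO: 12.88% × 100.0 = 12.88 pbw
  ZnO: 5.576% × 100.0 = 5.576 pbw
Checking each oxide sum applying the batch weights above, against the basis in use (oxide sums agree with the targets exact up to rounding of places):
  MgO: 9.386·0.4747 + 41.11·0.3171 = 17.49 pbw (target 17.49 pbw)
  Na2O: 10.90·0.4357 = 4.749 pbw (target 4.749 pbw)
  SiO2: 27.20·0.5235 + 41.11·0.6330 = 40.26 pbw (target 40.26 pbw)
  Al2O3: 19.11·0.9961 = 19.04 pbw (target 19.04 pbw)
  CaO: 27.20·0.4735 = 12.88 pbw (target 12.88 pbw)
  ZnO: 5.587·0.9980 = 5.576 pbw (target 5.576 pbw)
Auditing the glass mass value: batch total minus LOI = 99.99 pbw (oxide target masses add up to 99.99 pbw; basis as stated: 100.0 pbw — rounding explains the deltas).
Whole-batch sum: Σ batch = 113.3 pbw; the LOI term Σ batch·LOI equals 13.30 pbw; yield, glass over the total, = 88.26%.

Batch per 100.0 pbw enamel:
  Component A: 10.90 pbw
  Component B: 5.587 pbw
  Raw C: 27.20 pbw
  Raw D: 19.11 pbw
  Material E: 9.386 pbw
  Source F: 41.11 pbw
Total batch = 113.3 pbw; LOI loss = 13.30 pbw; yield = 88.26%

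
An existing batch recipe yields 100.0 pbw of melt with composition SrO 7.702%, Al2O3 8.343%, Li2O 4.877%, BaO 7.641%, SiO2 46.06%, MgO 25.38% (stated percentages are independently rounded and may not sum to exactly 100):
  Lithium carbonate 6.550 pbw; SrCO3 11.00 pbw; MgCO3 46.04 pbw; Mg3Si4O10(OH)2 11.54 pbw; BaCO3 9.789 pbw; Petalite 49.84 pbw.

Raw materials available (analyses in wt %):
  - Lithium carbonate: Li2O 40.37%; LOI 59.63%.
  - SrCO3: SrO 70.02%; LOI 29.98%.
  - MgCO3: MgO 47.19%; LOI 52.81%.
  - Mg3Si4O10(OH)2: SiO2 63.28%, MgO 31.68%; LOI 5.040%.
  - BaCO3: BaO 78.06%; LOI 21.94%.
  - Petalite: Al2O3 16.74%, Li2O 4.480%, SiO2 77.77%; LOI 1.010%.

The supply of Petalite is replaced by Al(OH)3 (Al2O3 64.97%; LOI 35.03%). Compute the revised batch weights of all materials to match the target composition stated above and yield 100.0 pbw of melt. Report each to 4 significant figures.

Revised batch per 100.0 pbw melt:
  Lithium carbonate: 12.08 pbw
  SrCO3: 11.00 pbw
  MgCO3: 4.918 pbw
  Mg3Si4O10(OH)2: 72.79 pbw
  BaCO3: 9.789 pbw
  Al(OH)3: 12.84 pbw
Total batch = 123.4 pbw; LOI loss = 23.41 pbw

The working math runs at full float precision at every stage. Intermediates are printed rounded to 4 significant figures as written. Each reported result is rounded only once. All derived quantities are re-derived at full precision (totals, yield, LOI, net glass mass, six oxide percentages) using the weight values on 100.0 pbw of glass as they appear in either problem or answer.
The oxide mass targets at 100.0 pbw melt:
  SrO: 7.702% × 100.0 = 7.702 pbw
  Al2O3: 8.343% × 100.0 = 8.343 pbw
  Li2O: 4.877% × 100.0 = 4.877 pbw
  BaO: 7.641% × 100.0 = 7.641 pbw
  SiO2: 46.06% × 100.0 = 46.06 pbw
  MgO: 25.38% × 100.0 = 25.38 pbw
Sums-versus-targets review applying the batch weights above, relative to the basis at hand (delivered sums recover each target modulo rounding of the values):
  SrO: 11.00·0.7002 = 7.702 pbw (target 7.702 pbw)
  Al2O3: 12.84·0.6497 = 8.342 pbw (target 8.343 pbw)
  Li2O: 12.08·0.4037 = 4.877 pbw (target 4.877 pbw)
  BaO: 9.789·0.7806 = 7.641 pbw (target 7.641 pbw)
  SiO2: 72.79·0.6328 = 46.06 pbw (target 46.06 pbw)
  MgO: 4.918·0.4719 + 72.79·0.3168 = 25.38 pbw (target 25.38 pbw)
Auditing the glass mass value: the batch minus its LOI: 100.0 pbw (per-oxide target masses sum to 100.0 pbw; against the stated basis, 100.0 pbw — deltas are rounding alone).
Adding the batch up: Σ batch = 123.4 pbw; ignition loss, Σ(batch × LOI) = 23.41 pbw; yield = glass ÷ total batch = 81.03%.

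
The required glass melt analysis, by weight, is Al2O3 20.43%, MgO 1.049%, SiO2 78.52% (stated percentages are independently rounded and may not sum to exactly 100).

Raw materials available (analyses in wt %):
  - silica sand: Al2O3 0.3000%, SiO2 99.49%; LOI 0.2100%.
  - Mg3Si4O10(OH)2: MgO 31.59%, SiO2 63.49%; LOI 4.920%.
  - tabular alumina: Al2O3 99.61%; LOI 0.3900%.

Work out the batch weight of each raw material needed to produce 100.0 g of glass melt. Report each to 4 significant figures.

Batch per 100.0 g glass melt:
  silica sand: 76.80 g
  Mg3Si4O10(OH)2: 3.321 g
  tabular alumina: 20.28 g
Total batch = 100.4 g; LOI loss = 0.4038 g; yield = 99.60%

Values along the way are shown, rounded to 4 significant digits, across the worked steps — each numeric step carries full precision at every stage. Every reported value sees exactly one rounding; the derived quantities are recomputed starting from the weights per 100.0 g of glass at exact precision (yield, glass mass, three oxide percentages, LOI, the totals) as given in question or answer.
Target masses of each oxide per 100.0 g glass melt:
  Al2O3: 20.43% × 100.0 = 20.43 g
  MgO: 1.049% × 100.0 = 1.049 g
  SiO2: 78.52% × 100.0 = 78.52 g
Per-oxide balance check applying the batch weights above, for the quoted basis mass (delivered sums recover each target within answer rounding):
  Al2O3: 76.80·0.003000 + 20.28·0.9961 = 20.43 g (target 20.43 g)
  MgO: 3.321·0.3159 = 1.049 g (target 1.049 g)
  SiO2: 76.80·0.9949 + 3.321·0.6349 = 78.52 g (target 78.52 g)
Glass-mass bookkeeping: batch total minus LOI = 100.0 g (summing oxide targets gives 100.0 g; the stated basis being 100.0 g — gaps are rounding artifacts).
Batch total: Σ batch = 100.4 g; LOI loss = Σ batch·LOI = 0.4038 g; the yield ratio, glass ÷ batch: 99.60%.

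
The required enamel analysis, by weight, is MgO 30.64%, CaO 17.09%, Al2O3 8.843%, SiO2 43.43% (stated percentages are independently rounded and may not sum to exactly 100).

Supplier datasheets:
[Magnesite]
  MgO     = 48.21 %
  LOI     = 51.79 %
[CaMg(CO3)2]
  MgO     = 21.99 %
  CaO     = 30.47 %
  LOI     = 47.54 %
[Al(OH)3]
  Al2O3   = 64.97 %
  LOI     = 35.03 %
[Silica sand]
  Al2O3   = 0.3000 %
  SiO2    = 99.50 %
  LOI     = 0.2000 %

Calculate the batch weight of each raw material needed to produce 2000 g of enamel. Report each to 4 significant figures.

Batch per 2000 g enamel:
  Magnesite: 759.4 g
  CaMg(CO3)2: 1122 g
  Al(OH)3: 268.2 g
  Silica sand: 873.0 g
Total batch = 3023 g; LOI loss = 1022 g; yield = 66.18%

Rounding to 4 significant digits applies to every mid-chain value as displayed — each numeric step runs at full precision at each step. Each reported figure includes exactly one rounding — all derived quantities, including ignition loss, the four compositions, the yield, net glass mass, totals, are re-derived from the weighed amounts at 2000 g of glass at full float precision as quoted within problem or answer.
Oxide-by-oxide targets in 2000 g enamel:
  MgO: 30.64% × 2000 = 612.8 g
  CaO: 17.09% × 2000 = 341.8 g
  Al2O3: 8.843% × 2000 = 176.9 g
  SiO2: 43.43% × 2000 = 868.6 g
Sums-versus-targets review working from each reported weight, against the basis in use (each sum matches its target mass within answer rounding):
  MgO: 759.4·0.4821 + 1122·0.2199 = 612.8 g (target 612.8 g)
  CaO: 1122·0.3047 = 341.9 g (target 341.8 g)
  Al2O3: 268.2·0.6497 + 873.0·0.003000 = 176.9 g (target 176.9 g)
  SiO2: 873.0·0.9950 = 868.6 g (target 868.6 g)
Mass balance on the glass: batch Σ − ignition loss = 2000 g (oxide target masses add up to 2000 g; versus the stated basis of 2000 g — any gap is answer rounding).
Total batch = Σ batch = 3023 g; the LOI term Σ batch·LOI equals 1022 g; glass ÷ batch gives a yield of 66.18%.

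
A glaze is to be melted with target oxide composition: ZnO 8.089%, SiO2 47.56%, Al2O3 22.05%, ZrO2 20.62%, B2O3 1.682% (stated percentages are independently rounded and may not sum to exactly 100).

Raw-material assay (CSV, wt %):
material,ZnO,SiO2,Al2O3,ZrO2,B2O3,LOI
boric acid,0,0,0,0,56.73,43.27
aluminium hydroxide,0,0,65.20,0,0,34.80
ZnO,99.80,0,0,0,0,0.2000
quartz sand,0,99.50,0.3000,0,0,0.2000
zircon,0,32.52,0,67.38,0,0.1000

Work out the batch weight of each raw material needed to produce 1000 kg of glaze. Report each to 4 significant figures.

All internal work holds full precision in every operation — intermediates are rounded to 4 significant figures when displayed. Every reported figure sees exactly one rounding; all derived quantities, which include ignition loss, the yield, five oxide percentages, glass mass, totals, are carried at exact precision, as quoted within the problem or the answer, using the weight values per 1000 kg of glass.
Per-oxide target masses for 1000 kg glaze:
  ZnO: 8.089% × 1000 = 80.89 kg
  SiO2: 47.56% × 1000 = 475.6 kg
  Al2O3: 22.05% × 1000 = 220.5 kg
  ZrO2: 20.62% × 1000 = 206.2 kg
  B2O3: 1.682% × 1000 = 16.82 kg
Mass-balance tally per oxide working from each reported weight, per the basis as stated (each sum matches its target mass up to rounding of the answer):
  ZnO: 81.05·0.9980 = 80.89 kg (target 80.89 kg)
  SiO2: 378.0·0.9950 + 306.0·0.3252 = 475.6 kg (target 475.6 kg)
  Al2O3: 336.5·0.6520 + 378.0·0.003000 = 220.5 kg (target 220.5 kg)
  ZrO2: 306.0·0.6738 = 206.2 kg (target 206.2 kg)
  B2O3: 29.65·0.5673 = 16.82 kg (target 16.82 kg)
Glass mass check: whole batch net of LOI = 1000 kg (the targets, summed, come to 1000 kg; stated basis 1000 kg — gaps are rounding artifacts).
Adding the batch up: Σ batch = 1131 kg; Σ batch·LOI gives LOI loss = 131.2 kg; yield = glass ÷ total batch = 88.41%.

Batch per 1000 kg glaze:
  boric acid: 29.65 kg
  aluminium hydroxide: 336.5 kg
  ZnO: 81.05 kg
  quartz sand: 378.0 kg
  zircon: 306.0 kg
Total batch = 1131 kg; LOI loss = 131.2 kg; yield = 88.41%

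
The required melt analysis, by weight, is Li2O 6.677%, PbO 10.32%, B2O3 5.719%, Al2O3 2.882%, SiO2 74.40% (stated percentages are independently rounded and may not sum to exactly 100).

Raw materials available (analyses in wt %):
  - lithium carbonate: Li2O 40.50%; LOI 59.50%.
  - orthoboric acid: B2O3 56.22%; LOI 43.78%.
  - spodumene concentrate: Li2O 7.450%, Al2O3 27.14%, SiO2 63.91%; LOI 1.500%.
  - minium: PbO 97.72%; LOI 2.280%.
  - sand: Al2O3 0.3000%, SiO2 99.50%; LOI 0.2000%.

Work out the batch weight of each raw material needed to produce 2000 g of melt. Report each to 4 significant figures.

Every computation maintains full float precision at every stage; mid-chain values are displayed rounded to 4 significant figures as written; every reported number takes just one rounding. All derived quantities, including net glass mass, LOI, yield, totals, the five compositions, are computed starting from the weights for 2000 g of glass in full float precision as set out in problem or answer.
Oxide mass targets, per 2000 g melt:
  Li2O: 6.677% × 2000 = 133.5 g
  PbO: 10.32% × 2000 = 206.4 g
  B2O3: 5.719% × 2000 = 114.4 g
  Al2O3: 2.882% × 2000 = 57.64 g
  SiO2: 74.40% × 2000 = 1488 g
Oxide-by-oxide audit given the weights on record, versus the basis set out (every target is met by its sum up to rounding of the answer):
  Li2O: 293.4·0.4050 + 197.3·0.07450 = 133.5 g (target 133.5 g)
  PbO: 211.2·0.9772 = 206.4 g (target 206.4 g)
  B2O3: 203.5·0.5622 = 114.4 g (target 114.4 g)
  Al2O3: 197.3·0.2714 + 1369·0.003000 = 57.65 g (target 57.64 g)
  SiO2: 197.3·0.6391 + 1369·0.9950 = 1488 g (target 1488 g)
Mass balance on the glass: total batch − LOI = 2000 g (targets for the oxides total 2000 g; with the basis standing at 2000 g — differing by rounding only).
Batch grand total — Σ batch = 2274 g; LOI removed, Σ of batch·LOI: 274.2 g; glass ÷ batch gives a yield of 87.95%.

Batch per 2000 g melt:
  lithium carbonate: 293.4 g
  orthoboric acid: 203.5 g
  spodumene concentrate: 197.3 g
  minium: 211.2 g
  sand: 1369 g
Total batch = 2274 g; LOI loss = 274.2 g; yield = 87.95%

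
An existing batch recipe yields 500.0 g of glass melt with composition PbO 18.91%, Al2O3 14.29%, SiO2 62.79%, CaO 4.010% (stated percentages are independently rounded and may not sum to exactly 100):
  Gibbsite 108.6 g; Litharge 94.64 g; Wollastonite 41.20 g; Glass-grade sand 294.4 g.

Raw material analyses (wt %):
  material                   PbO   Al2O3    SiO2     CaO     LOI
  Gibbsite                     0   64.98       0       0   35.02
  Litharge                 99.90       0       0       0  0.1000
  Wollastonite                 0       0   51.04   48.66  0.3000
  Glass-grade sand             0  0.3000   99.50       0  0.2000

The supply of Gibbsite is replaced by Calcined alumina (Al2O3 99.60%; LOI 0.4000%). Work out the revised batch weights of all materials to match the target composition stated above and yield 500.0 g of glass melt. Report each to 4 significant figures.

Revised batch per 500.0 g glass melt:
  Calcined alumina: 70.85 g
  Litharge: 94.64 g
  Wollastonite: 41.20 g
  Glass-grade sand: 294.4 g
Total batch = 501.1 g; LOI loss = 1.090 g

Values along the way appear rounded to 4 significant digits in the working. Each numeric step maintains full float precision in every operation. Exactly one rounding goes into each reported value — derived quantities are carried from the weighed amounts per 500.0 g of glass in full precision (ignition loss, four oxide percentages, the yield, net glass mass, the totals) as written in the problem or the answer.
Oxide-by-oxide targets in 500.0 g glass melt:
  PbO: 18.91% × 500.0 = 94.55 g
  Al2O3: 14.29% × 500.0 = 71.45 g
  SiO2: 62.79% × 500.0 = 314.0 g
  CaO: 4.010% × 500.0 = 20.05 g
Oxide-by-oxide audit applying the batch weights above, relative to the basis at hand (summed amounts equal target values once rounding is allowed for):
  PbO: 94.64·0.9990 = 94.55 g (target 94.55 g)
  Al2O3: 70.85·0.9960 + 294.4·0.003000 = 71.45 g (target 71.45 g)
  SiO2: 41.20·0.5104 + 294.4·0.9950 = 314.0 g (target 314.0 g)
  CaO: 41.20·0.4866 = 20.05 g (target 20.05 g)
Glass-mass bookkeeping: whole batch net of LOI = 500.0 g (targets for the oxides total 500.0 g; stated basis 500.0 g — rounding explains the deltas).
Adding the batch up: Σ batch = 501.1 g; Σ batch·LOI gives LOI loss = 1.090 g; yield: glass divided by total = 99.78%.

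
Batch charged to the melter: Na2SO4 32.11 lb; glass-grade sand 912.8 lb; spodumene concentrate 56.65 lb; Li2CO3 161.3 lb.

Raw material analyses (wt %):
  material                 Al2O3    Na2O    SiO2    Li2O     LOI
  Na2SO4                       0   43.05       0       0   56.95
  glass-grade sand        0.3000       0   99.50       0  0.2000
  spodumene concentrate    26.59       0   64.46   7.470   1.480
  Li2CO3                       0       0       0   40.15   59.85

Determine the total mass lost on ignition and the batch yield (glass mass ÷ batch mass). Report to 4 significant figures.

LOI loss = 117.5 lb; glass = 1045 lb; yield = 89.90%

All arithmetic runs at exact precision all the way through; working values are shown, rounded to four significant digits, in the printout; a single rounding yields every reported value; the derived quantities (glass mass, totals, LOI, the yield, four oxide percentages) are carried from the weighed amounts per 1045 lb of glass at exact precision as written in the problem or the answer.
Ignition loss by material:
  Na2SO4: 32.11 × 0.5695 = 18.29 lb
  glass-grade sand: 912.8 × 0.002000 = 1.826 lb
  spodumene concentrate: 56.65 × 0.01480 = 0.8384 lb
  Li2CO3: 161.3 × 0.5985 = 96.54 lb
Total LOI = 117.5 lb
Glass = batch − LOI = 1163 − 117.5 = 1045 lb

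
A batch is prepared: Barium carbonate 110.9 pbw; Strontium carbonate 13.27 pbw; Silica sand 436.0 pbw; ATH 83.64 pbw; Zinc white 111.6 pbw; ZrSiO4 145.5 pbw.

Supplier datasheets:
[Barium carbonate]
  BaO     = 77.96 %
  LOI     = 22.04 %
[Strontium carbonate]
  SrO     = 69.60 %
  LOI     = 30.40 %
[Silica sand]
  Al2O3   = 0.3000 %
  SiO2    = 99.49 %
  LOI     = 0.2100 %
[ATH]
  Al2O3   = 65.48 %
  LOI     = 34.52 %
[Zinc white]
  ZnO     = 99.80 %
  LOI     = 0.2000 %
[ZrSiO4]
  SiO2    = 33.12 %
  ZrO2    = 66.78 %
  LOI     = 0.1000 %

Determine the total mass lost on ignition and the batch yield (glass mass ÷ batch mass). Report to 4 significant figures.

LOI loss = 58.63 pbw; glass = 842.3 pbw; yield = 93.49%

Values along the way appear (rounded to 4 significant digits) when written out — all internal work maintains full float precision from start to finish — every reported number includes exactly one rounding. All derived quantities (totals, ignition loss, yield, net glass mass, six oxide percentages) are rebuilt at full precision from the batch weights at 842.3 pbw of glass as written in the question or the answer.
Ignition loss by material:
  Barium carbonate: 110.9 × 0.2204 = 24.44 pbw
  Strontium carbonate: 13.27 × 0.3040 = 4.034 pbw
  Silica sand: 436.0 × 0.002100 = 0.9156 pbw
  ATH: 83.64 × 0.3452 = 28.87 pbw
  Zinc white: 111.6 × 0.002000 = 0.2232 pbw
  ZrSiO4: 145.5 × 0.001000 = 0.1455 pbw
Total LOI = 58.63 pbw
Glass = batch − LOI = 900.9 − 58.63 = 842.3 pbw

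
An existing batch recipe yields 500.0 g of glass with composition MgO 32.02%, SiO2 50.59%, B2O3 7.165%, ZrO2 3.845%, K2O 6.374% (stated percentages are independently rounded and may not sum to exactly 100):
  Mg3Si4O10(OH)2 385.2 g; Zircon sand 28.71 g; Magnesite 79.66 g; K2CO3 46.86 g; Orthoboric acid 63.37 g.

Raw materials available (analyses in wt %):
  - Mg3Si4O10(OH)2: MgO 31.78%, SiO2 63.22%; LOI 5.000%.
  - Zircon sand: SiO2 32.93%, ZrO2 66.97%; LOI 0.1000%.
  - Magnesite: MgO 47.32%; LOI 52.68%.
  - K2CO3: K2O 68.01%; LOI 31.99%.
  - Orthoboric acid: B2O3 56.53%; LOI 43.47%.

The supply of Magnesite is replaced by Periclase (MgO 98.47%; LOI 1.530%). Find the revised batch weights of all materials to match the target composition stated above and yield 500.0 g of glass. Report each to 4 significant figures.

Revised batch per 500.0 g glass:
  Mg3Si4O10(OH)2: 385.2 g
  Zircon sand: 28.71 g
  Periclase: 38.28 g
  K2CO3: 46.86 g
  Orthoboric acid: 63.37 g
Total batch = 562.4 g; LOI loss = 62.41 g

Full precision is maintained at every stage. Working values are printed (rounded to four significant digits) in the working — each reported result is rounded just once; all derived quantities (the yield, the totals, the five compositions, net glass mass, ignition loss) are re-derived in full precision from the batch weights on 500.0 g of glass, as quoted within the problem or the answer.
The oxide mass targets at 500.0 g glass:
  MgO: 32.02% × 500.0 = 160.1 g
  SiO2: 50.59% × 500.0 = 253.0 g
  B2O3: 7.165% × 500.0 = 35.83 g
  ZrO2: 3.845% × 500.0 = 19.23 g
  K2O: 6.374% × 500.0 = 31.87 g
Sums-versus-targets review from the weights as reported, per the basis as stated (each sum matches its target mass given rounding of the digits):
  MgO: 385.2·0.3178 + 38.28·0.9847 = 160.1 g (target 160.1 g)
  SiO2: 385.2·0.6322 + 28.71·0.3293 = 253.0 g (target 253.0 g)
  B2O3: 63.37·0.5653 = 35.82 g (target 35.83 g)
  ZrO2: 28.71·0.6697 = 19.23 g (target 19.23 g)
  K2O: 46.86·0.6801 = 31.87 g (target 31.87 g)
Glass mass check: the batch minus its LOI: 500.0 g (targets for the oxides total 500.0 g; versus the stated basis of 500.0 g — gaps are rounding artifacts).
Summing the batch: Σ batch = 562.4 g; Σ batch·LOI gives LOI loss = 62.41 g; glass ÷ batch gives a yield of 88.90%.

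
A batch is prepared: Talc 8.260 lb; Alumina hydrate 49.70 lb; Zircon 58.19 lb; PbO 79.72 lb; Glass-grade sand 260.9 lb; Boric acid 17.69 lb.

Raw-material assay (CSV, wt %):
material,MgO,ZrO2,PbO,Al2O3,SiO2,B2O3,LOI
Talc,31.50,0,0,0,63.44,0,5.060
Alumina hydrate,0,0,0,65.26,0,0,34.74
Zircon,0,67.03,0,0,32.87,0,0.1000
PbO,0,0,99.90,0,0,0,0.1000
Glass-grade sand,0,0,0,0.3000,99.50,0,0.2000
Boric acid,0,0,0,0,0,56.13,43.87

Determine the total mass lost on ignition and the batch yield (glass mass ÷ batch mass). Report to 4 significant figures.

Mid-chain values are shown rounded to 4 significant digits in the printout. All internal work holds exact precision through the solve — every reported figure carries a single rounding. The derived quantities are computed at full precision (the six compositions, net glass mass, yield, ignition loss, totals) using the weight values at 448.4 lb of glass as set out in the question or the answer.
Material-by-material LOI:
  Talc: 8.260 × 0.05060 = 0.4180 lb
  Alumina hydrate: 49.70 × 0.3474 = 17.27 lb
  Zircon: 58.19 × 0.001000 = 0.05819 lb
  PbO: 79.72 × 0.001000 = 0.07972 lb
  Glass-grade sand: 260.9 × 0.002000 = 0.5218 lb
  Boric acid: 17.69 × 0.4387 = 7.761 lb
Total LOI = 26.10 lb
Glass = batch − LOI = 474.5 − 26.10 = 448.4 lb

LOI loss = 26.10 lb; glass = 448.4 lb; yield = 94.50%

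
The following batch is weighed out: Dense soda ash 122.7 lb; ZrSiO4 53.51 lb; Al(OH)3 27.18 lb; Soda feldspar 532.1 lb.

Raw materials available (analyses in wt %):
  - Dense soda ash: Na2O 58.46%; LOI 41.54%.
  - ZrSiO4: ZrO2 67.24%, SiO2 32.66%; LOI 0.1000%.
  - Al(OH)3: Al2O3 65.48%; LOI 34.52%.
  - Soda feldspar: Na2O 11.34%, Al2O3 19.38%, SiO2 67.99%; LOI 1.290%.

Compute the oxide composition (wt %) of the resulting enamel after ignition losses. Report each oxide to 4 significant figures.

In-progress results appear rounded off to 4 significant digits as written; each numeric step runs at full float precision from first step to last — exactly one rounding goes into each reported result. Derived quantities (totals, net glass mass, ignition loss, four oxide percentages, yield) are recomputed using the weight values at 668.2 lb of glass at full float precision exactly as shown in question or answer.
Oxide masses out of the charge:
  Na2O: 122.7·0.5846 + 532.1·0.1134 = 132.1 lb
  Al2O3: 27.18·0.6548 + 532.1·0.1938 = 120.9 lb
  ZrO2: 53.51·0.6724 = 35.98 lb
  SiO2: 53.51·0.3266 + 532.1·0.6799 = 379.3 lb
LOI: 122.7·0.4154 + 53.51·0.001000 + 27.18·0.3452 + 532.1·0.01290 = 67.27 lb
Net of LOI, the glass mass = 735.5 − 67.27 = 668.2 lb (matching Σ of the oxides)
percent by weight: oxide/glass ×100

Glass mass = 668.2 lb (batch 735.5 − LOI 67.27).
Composition: Na2O 19.76%, Al2O3 18.10%, ZrO2 5.384%, SiO2 56.76%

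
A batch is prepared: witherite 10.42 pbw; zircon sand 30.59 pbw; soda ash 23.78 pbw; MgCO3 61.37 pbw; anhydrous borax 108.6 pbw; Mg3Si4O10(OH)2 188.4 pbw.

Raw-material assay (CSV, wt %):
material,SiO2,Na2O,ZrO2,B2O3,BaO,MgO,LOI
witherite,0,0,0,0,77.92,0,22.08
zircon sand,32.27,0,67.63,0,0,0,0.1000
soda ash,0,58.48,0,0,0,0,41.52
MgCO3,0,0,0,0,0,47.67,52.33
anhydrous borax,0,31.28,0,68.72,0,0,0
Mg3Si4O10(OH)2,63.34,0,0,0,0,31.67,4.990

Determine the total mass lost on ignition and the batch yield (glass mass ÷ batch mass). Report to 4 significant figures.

LOI loss = 53.72 pbw; glass = 369.4 pbw; yield = 87.30%

Mid-chain values appear, rounded to four significant digits, on the page — full float precision is kept all the way through; a single rounding yields each reported value. Derived quantities (six oxide percentages, the yield, totals, net glass mass, LOI) are rebuilt at full precision starting from the weights for 369.4 pbw of glass as they appear in problem or answer.
Per-material ignition loss:
  witherite: 10.42 × 0.2208 = 2.301 pbw
  zircon sand: 30.59 × 0.001000 = 0.03059 pbw
  soda ash: 23.78 × 0.4152 = 9.873 pbw
  MgCO3: 61.37 × 0.5233 = 32.11 pbw
  anhydrous borax: 108.6 × 0 = 0 pbw
  Mg3Si4O10(OH)2: 188.4 × 0.04990 = 9.401 pbw
Total LOI = 53.72 pbw
Glass = batch − LOI = 423.2 − 53.72 = 369.4 pbw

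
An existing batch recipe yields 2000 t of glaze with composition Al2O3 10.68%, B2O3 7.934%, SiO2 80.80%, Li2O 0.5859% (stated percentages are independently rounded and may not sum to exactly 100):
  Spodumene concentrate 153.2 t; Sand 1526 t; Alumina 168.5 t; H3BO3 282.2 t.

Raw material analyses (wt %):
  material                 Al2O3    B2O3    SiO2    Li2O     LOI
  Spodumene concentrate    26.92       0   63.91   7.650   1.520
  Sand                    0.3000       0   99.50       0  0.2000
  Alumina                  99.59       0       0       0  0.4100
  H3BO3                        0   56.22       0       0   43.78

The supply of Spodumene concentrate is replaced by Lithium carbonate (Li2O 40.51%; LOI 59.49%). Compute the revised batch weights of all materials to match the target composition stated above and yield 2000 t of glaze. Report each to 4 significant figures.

Intermediates appear rounded to 4 significant figures across the worked steps — each numeric step keeps full precision in all steps; each reported number includes exactly one rounding — the derived quantities are computed starting from the weights per 2000 t of glass at full precision (the yield, the totals, LOI, glass mass, four oxide percentages) precisely as stated by problem or answer.
The oxide mass targets at 2000 t glaze:
  Al2O3: 10.68% × 2000 = 213.6 t
  B2O3: 7.934% × 2000 = 158.7 t
  SiO2: 80.80% × 2000 = 1616 t
  Li2O: 0.5859% × 2000 = 11.72 t
Verifying the oxide balance applying the batch weights above, against the basis in use (summed amounts equal target values exact up to rounding of places):
  Al2O3: 1624·0.003000 + 209.6·0.9959 = 213.6 t (target 213.6 t)
  B2O3: 282.2·0.5622 = 158.7 t (target 158.7 t)
  SiO2: 1624·0.9950 = 1616 t (target 1616 t)
  Li2O: 28.93·0.4051 = 11.72 t (target 11.72 t)
Mass balance on the glass: batch Σ − ignition loss = 2000 t (the targets, summed, come to 2000 t; stated basis 2000 t — rounding explains the deltas).
Whole-batch sum: Σ batch = 2145 t; the LOI term Σ batch·LOI equals 144.9 t; glass ÷ batch gives a yield of 93.25%.

Revised batch per 2000 t glaze:
  Lithium carbonate: 28.93 t
  Sand: 1624 t
  Alumina: 209.6 t
  H3BO3: 282.2 t
Total batch = 2145 t; LOI loss = 144.9 t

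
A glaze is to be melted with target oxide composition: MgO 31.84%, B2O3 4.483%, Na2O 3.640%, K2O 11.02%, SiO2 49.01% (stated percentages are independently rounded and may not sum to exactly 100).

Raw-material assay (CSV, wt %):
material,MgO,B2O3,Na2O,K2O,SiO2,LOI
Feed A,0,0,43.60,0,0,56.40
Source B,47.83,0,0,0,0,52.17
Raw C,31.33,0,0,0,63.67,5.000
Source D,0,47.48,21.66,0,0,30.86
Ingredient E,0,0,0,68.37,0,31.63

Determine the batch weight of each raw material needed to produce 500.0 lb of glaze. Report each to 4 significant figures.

All arithmetic maintains full float precision in all steps — working values are printed rounded to 4 significant digits in the printout. Each reported result takes just one rounding — all derived quantities are re-derived using the weight values per 500.0 lb of glass in exact precision (totals, five oxide percentages, the yield, ignition loss, net glass mass) as given in problem or answer.
Per-oxide target masses for 500.0 lb glaze:
  MgO: 31.84% × 500.0 = 159.2 lb
  B2O3: 4.483% × 500.0 = 22.42 lb
  Na2O: 3.640% × 500.0 = 18.20 lb
  K2O: 11.02% × 500.0 = 55.10 lb
  SiO2: 49.01% × 500.0 = 245.0 lb
Verifying the oxide balance with the batch weights as given, at the basis given (delivered sums recover each target within answer rounding):
  MgO: 80.74·0.4783 + 384.9·0.3133 = 159.2 lb (target 159.2 lb)
  B2O3: 47.21·0.4748 = 22.42 lb (target 22.42 lb)
  Na2O: 18.29·0.4360 + 47.21·0.2166 = 18.20 lb (target 18.20 lb)
  K2O: 80.59·0.6837 = 55.10 lb (target 55.10 lb)
  SiO2: 384.9·0.6367 = 245.1 lb (target 245.0 lb)
Glass-mass bookkeeping: the batch minus its LOI: 500.0 lb (oxide target masses add up to 500.0 lb; basis as stated: 500.0 lb — differing by rounding only).
Total batch = Σ batch = 611.7 lb; loss to ignition Σ batch·LOI = 111.7 lb; yield, glass over the total, = 81.73%.

Batch per 500.0 lb glaze:
  Feed A: 18.29 lb
  Source B: 80.74 lb
  Raw C: 384.9 lb
  Source D: 47.21 lb
  Ingredient E: 80.59 lb
Total batch = 611.7 lb; LOI loss = 111.7 lb; yield = 81.73%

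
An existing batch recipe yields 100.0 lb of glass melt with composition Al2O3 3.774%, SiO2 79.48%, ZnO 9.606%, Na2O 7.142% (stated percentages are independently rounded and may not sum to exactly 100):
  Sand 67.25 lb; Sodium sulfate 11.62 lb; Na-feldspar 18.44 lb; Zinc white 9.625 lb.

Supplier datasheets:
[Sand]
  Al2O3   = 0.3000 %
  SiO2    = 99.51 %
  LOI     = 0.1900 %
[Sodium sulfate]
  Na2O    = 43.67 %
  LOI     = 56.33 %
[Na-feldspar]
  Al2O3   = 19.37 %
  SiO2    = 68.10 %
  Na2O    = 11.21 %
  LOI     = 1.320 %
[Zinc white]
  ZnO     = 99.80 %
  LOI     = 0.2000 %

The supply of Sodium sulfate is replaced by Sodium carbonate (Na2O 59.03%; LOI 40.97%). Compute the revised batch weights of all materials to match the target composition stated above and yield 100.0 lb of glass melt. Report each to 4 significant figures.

Every computation keeps exact precision throughout. Mid-chain values are displayed, with 4-significant-digit rounding, in the printout — every reported figure carries a single rounding; the derived quantities (the yield, LOI, the four compositions, glass mass, the totals) are recomputed in exact precision from the weighed amounts per 100.0 lb of glass as quoted within either problem or answer.
Oxide-by-oxide targets in 100.0 lb glass melt:
  Al2O3: 3.774% × 100.0 = 3.774 lb
  SiO2: 79.48% × 100.0 = 79.48 lb
  ZnO: 9.606% × 100.0 = 9.606 lb
  Na2O: 7.142% × 100.0 = 7.142 lb
Sums-versus-targets review applying the batch weights above, relative to the basis at hand (delivered sums recover each target net of answer rounding effects):
  Al2O3: 67.25·0.003000 + 18.44·0.1937 = 3.774 lb (target 3.774 lb)
  SiO2: 67.25·0.9951 + 18.44·0.6810 = 79.48 lb (target 79.48 lb)
  ZnO: 9.625·0.9980 = 9.606 lb (target 9.606 lb)
  Na2O: 8.597·0.5903 + 18.44·0.1121 = 7.142 lb (target 7.142 lb)
Mass balance on the glass: net batch after ignition = 100.0 lb (targets for the oxides total 100.0 lb; versus the stated basis of 100.0 lb — any gap is answer rounding).
Batch total: Σ batch = 103.9 lb; Σ batch·LOI gives LOI loss = 3.913 lb; yield, glass over the total, = 96.23%.

Revised batch per 100.0 lb glass melt:
  Sand: 67.25 lb
  Sodium carbonate: 8.597 lb
  Na-feldspar: 18.44 lb
  Zinc white: 9.625 lb
Total batch = 103.9 lb; LOI loss = 3.913 lb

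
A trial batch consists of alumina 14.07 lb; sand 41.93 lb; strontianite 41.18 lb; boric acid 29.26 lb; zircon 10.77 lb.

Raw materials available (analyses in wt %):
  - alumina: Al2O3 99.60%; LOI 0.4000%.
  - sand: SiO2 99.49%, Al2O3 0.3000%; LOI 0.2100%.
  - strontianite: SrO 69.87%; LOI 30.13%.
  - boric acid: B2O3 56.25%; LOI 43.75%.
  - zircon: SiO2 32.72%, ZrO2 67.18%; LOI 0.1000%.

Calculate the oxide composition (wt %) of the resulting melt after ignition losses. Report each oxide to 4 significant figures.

Values along the way are displayed, with 4-significant-figure rounding, on the page. Every computation holds full precision through every step; a single rounding finalizes each reported figure; all derived quantities are recomputed starting from the weights for 111.8 lb of glass at full float precision (the five compositions, yield, ignition loss, net glass mass, totals), as they appear in question or answer.
Oxide masses out of the charge:
  B2O3: 29.26·0.5625 = 16.46 lb
  SiO2: 41.93·0.9949 + 10.77·0.3272 = 45.24 lb
  SrO: 41.18·0.6987 = 28.77 lb
  Al2O3: 14.07·0.9960 + 41.93·0.003000 = 14.14 lb
  ZrO2: 10.77·0.6718 = 7.235 lb
LOI: 14.07·0.004000 + 41.93·0.002100 + 41.18·0.3013 + 29.26·0.4375 + 10.77·0.001000 = 25.36 lb
The glass mass, total less LOI, = 137.2 − 25.36 = 111.8 lb (equal to the oxide-mass sum)
wt %: oxide over glass, times 100

Glass mass = 111.8 lb (batch 137.2 − LOI 25.36).
Composition: B2O3 14.72%, SiO2 40.45%, SrO 25.73%, Al2O3 12.64%, ZrO2 6.469%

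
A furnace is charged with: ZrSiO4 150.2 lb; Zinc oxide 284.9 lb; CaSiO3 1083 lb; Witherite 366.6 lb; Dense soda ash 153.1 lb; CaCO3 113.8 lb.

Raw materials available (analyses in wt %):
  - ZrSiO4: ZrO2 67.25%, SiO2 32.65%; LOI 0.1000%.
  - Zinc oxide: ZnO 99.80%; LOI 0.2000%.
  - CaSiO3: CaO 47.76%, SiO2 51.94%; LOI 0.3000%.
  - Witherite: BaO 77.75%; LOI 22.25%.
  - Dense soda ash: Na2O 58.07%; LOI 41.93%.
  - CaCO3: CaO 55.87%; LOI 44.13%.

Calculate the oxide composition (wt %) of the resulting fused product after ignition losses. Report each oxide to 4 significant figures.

All arithmetic carries full float precision through the solve; in-progress results are displayed (rounded to four significant figures) within the worked lines. Each reported number takes a single rounding. The derived quantities (yield, net glass mass, the six compositions, totals, ignition loss) are recomputed at exact precision using the weight values at 1952 lb of glass precisely as stated by question or answer.
Per-oxide mass from batch:
  CaO: 1083·0.4776 + 113.8·0.5587 = 580.8 lb
  BaO: 366.6·0.7775 = 285.0 lb
  ZrO2: 150.2·0.6725 = 101.0 lb
  SiO2: 150.2·0.3265 + 1083·0.5194 = 611.6 lb
  ZnO: 284.9·0.9980 = 284.3 lb
  Na2O: 153.1·0.5807 = 88.91 lb
LOI: 150.2·0.001000 + 284.9·0.002000 + 1083·0.003000 + 366.6·0.2225 + 153.1·0.4193 + 113.8·0.4413 = 200.0 lb
The glass mass, total less LOI, = 2152 − 200.0 = 1952 lb (consistent with Σ oxide mass)
percent share: oxide ÷ glass, ×100

Glass mass = 1952 lb (batch 2152 − LOI 200.0).
Composition: CaO 29.76%, BaO 14.60%, ZrO2 5.176%, SiO2 31.34%, ZnO 14.57%, Na2O 4.555%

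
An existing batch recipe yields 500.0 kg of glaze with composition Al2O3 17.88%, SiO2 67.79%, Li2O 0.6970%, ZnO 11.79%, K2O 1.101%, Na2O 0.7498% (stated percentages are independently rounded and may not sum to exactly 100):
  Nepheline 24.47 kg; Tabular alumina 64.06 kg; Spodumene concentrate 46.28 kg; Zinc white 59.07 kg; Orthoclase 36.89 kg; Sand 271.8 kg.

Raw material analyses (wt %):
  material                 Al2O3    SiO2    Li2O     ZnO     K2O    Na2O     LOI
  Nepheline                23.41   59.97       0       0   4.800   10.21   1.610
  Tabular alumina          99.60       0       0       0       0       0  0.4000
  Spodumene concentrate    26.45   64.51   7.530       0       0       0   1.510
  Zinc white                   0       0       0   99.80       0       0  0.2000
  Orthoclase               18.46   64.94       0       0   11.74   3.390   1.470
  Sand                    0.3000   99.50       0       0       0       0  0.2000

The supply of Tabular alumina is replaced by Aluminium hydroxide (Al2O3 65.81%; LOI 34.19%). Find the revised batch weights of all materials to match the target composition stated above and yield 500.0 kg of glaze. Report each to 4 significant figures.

Revised batch per 500.0 kg glaze:
  Nepheline: 24.47 kg
  Aluminium hydroxide: 96.95 kg
  Spodumene concentrate: 46.28 kg
  Zinc white: 59.07 kg
  Orthoclase: 36.89 kg
  Sand: 271.8 kg
Total batch = 535.5 kg; LOI loss = 35.44 kg

Intermediates are shown, with 4-significant-figure rounding, alongside each step — the working math runs at full float precision at each step — each reported number is rounded exactly once. The derived quantities are recomputed from the batch weights per 500.0 kg of glass at full precision (the yield, the totals, glass mass, LOI, the six compositions) as they appear in the problem or the answer.
Per-oxide target masses for 500.0 kg glaze:
  Al2O3: 17.88% × 500.0 = 89.40 kg
  SiO2: 67.79% × 500.0 = 339.0 kg
  Li2O: 0.6970% × 500.0 = 3.485 kg
  ZnO: 11.79% × 500.0 = 58.95 kg
  K2O: 1.101% × 500.0 = 5.505 kg
  Na2O: 0.7498% × 500.0 = 3.749 kg
Verifying the oxide balance given the weights on record, per the basis as stated (sums match the target masses net of answer rounding effects):
  Al2O3: 24.47·0.2341 + 96.95·0.6581 + 46.28·0.2645 + 36.89·0.1846 + 271.8·0.003000 = 89.40 kg (target 89.40 kg)
  SiO2: 24.47·0.5997 + 46.28·0.6451 + 36.89·0.6494 + 271.8·0.9950 = 338.9 kg (target 339.0 kg)
  Li2O: 46.28·0.07530 = 3.485 kg (target 3.485 kg)
  ZnO: 59.07·0.9980 = 58.95 kg (target 58.95 kg)
  K2O: 24.47·0.04800 + 36.89·0.1174 = 5.505 kg (target 5.505 kg)
  Na2O: 24.47·0.1021 + 36.89·0.03390 = 3.749 kg (target 3.749 kg)
Consistency of the glass mass: batch Σ − ignition loss = 500.0 kg (the Σ of target masses is 500.0 kg; basis as stated: 500.0 kg — a pure rounding effect).
Batch total: Σ batch = 535.5 kg; loss to ignition Σ batch·LOI = 35.44 kg; yield = glass ÷ total batch = 93.38%.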